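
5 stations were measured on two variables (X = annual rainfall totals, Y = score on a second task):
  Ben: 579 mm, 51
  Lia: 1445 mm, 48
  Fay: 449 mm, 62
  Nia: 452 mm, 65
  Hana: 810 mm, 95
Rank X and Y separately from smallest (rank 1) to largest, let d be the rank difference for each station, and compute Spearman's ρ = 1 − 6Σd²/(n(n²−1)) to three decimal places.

Ranks of variable 1: 3, 5, 1, 2, 4
Ranks of variable 2: 2, 1, 3, 4, 5
d = r₁ − r₂: 1, 4, -2, -2, -1
d²: 1, 16, 4, 4, 1; Σd² = 26
ρ = 1 − 6·26/(5·24) = 1 − 156/120 = -0.300

-0.300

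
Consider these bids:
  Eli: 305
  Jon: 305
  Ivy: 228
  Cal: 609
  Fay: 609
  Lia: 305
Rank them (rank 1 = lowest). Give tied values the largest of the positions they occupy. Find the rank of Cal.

Sorted (ascending): 228, 305, 305, 305, 609, 609
The 3 values of 305 occupy positions 2–4 → each gets rank 4.
The 2 values of 609 occupy positions 5–6 → each gets rank 6.
Cal has value 609 → rank 6.

6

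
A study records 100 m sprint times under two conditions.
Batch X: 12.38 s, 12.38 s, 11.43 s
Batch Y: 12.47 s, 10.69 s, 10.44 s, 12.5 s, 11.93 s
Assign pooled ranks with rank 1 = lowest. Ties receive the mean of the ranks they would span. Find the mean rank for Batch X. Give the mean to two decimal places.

Sorted (ascending): 10.44, 10.69, 11.43, 11.93, 12.38, 12.38, 12.47, 12.5
The 2 values of 12.38 occupy positions 5–6 → average rank (5+6)/2 = 5.5.
Batch X values → pooled ranks: 12.38→5.5, 12.38→5.5, 11.43→3
Mean rank = (5.5 + 5.5 + 3) / 3 = 4.67

4.67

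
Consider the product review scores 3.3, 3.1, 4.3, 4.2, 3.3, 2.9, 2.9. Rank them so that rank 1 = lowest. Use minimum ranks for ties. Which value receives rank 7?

Sorted (ascending): 2.9, 2.9, 3.1, 3.3, 3.3, 4.2, 4.3
The 2 values of 2.9 occupy positions 1–2 → each gets rank 1.
The 2 values of 3.3 occupy positions 4–5 → each gets rank 4.
Rank 7 → value 4.3.

4.3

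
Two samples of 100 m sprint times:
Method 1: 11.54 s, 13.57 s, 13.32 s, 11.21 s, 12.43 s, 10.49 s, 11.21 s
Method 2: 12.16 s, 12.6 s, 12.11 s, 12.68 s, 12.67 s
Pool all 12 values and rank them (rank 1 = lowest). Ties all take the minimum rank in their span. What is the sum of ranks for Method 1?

39

Sorted (ascending): 10.49, 11.21, 11.21, 11.54, 12.11, 12.16, 12.43, 12.6, 12.67, 12.68, 13.32, 13.57
The 2 values of 11.21 occupy positions 2–3 → each gets rank 2.
Method 1 values → pooled ranks: 11.54→4, 13.57→12, 13.32→11, 11.21→2, 12.43→7, 10.49→1, 11.21→2
Rank sum = 4 + 12 + 11 + 2 + 7 + 1 + 2 = 39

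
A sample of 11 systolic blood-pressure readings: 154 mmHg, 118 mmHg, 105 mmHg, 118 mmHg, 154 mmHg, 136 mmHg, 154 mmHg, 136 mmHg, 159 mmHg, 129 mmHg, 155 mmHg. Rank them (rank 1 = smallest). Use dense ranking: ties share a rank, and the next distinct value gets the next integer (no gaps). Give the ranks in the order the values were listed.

Sorted (ascending): 105, 118, 118, 129, 136, 136, 154, 154, 154, 155, 159
The 2 values of 118 share dense rank 2.
The 2 values of 136 share dense rank 4.
The 3 values of 154 share dense rank 5.
Remaining distinct values take the next consecutive integers.

5, 2, 1, 2, 5, 4, 5, 4, 7, 3, 6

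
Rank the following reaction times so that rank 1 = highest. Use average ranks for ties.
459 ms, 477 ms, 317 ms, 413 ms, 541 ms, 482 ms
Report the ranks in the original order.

Sorted (descending): 541, 482, 477, 459, 413, 317
No ties — each value takes its position as its rank.

4, 3, 6, 5, 1, 2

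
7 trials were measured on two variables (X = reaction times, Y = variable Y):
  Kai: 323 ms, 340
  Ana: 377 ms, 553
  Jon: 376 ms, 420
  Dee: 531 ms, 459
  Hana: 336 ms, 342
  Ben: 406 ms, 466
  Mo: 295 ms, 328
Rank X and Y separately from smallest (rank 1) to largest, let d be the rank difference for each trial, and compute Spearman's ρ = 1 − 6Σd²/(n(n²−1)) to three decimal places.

0.857

Ranks of variable 1: 2, 5, 4, 7, 3, 6, 1
Ranks of variable 2: 2, 7, 4, 5, 3, 6, 1
d = r₁ − r₂: 0, -2, 0, 2, 0, 0, 0
d²: 0, 4, 0, 4, 0, 0, 0; Σd² = 8
ρ = 1 − 6·8/(7·48) = 1 − 48/336 = 0.857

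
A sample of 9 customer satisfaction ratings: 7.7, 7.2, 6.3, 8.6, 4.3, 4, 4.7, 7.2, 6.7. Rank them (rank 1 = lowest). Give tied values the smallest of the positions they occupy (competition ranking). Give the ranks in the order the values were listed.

8, 6, 4, 9, 2, 1, 3, 6, 5

Sorted (ascending): 4, 4.3, 4.7, 6.3, 6.7, 7.2, 7.2, 7.7, 8.6
The 2 values of 7.2 occupy positions 6–7 → each gets rank 6.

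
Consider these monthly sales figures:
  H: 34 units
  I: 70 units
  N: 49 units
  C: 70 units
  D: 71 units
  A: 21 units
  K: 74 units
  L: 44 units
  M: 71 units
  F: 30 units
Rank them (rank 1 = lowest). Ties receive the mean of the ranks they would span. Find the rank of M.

8.5

Sorted (ascending): 21, 30, 34, 44, 49, 70, 70, 71, 71, 74
The 2 values of 70 occupy positions 6–7 → average rank (6+7)/2 = 6.5.
The 2 values of 71 occupy positions 8–9 → average rank (8+9)/2 = 8.5.
M has value 71 units → rank 8.5.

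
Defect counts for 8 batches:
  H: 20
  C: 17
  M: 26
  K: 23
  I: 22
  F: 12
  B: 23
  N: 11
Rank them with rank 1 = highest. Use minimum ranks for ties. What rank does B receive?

Sorted (descending): 26, 23, 23, 22, 20, 17, 12, 11
The 2 values of 23 occupy positions 2–3 → each gets rank 2.
B has value 23 → rank 2.

2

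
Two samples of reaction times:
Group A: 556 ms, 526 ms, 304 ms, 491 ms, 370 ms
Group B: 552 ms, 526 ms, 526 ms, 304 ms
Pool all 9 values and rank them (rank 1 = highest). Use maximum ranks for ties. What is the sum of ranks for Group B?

Sorted (descending): 556, 552, 526, 526, 526, 491, 370, 304, 304
The 3 values of 526 occupy positions 3–5 → each gets rank 5.
The 2 values of 304 occupy positions 8–9 → each gets rank 9.
Group B values → pooled ranks: 552→2, 526→5, 526→5, 304→9
Rank sum = 2 + 5 + 5 + 9 = 21

21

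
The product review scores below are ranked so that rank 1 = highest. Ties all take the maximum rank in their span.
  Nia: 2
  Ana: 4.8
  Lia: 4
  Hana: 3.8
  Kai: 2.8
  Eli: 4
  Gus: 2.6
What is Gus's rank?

6

Sorted (descending): 4.8, 4, 4, 3.8, 2.8, 2.6, 2
The 2 values of 4 occupy positions 2–3 → each gets rank 3.
Gus has value 2.6 → rank 6.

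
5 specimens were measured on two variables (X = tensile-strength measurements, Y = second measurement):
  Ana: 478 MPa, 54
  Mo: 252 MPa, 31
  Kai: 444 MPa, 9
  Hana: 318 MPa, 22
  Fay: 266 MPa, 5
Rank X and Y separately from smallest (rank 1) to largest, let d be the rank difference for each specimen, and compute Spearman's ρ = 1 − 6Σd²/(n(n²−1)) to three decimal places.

Ranks of variable 1: 5, 1, 4, 3, 2
Ranks of variable 2: 5, 4, 2, 3, 1
d = r₁ − r₂: 0, -3, 2, 0, 1
d²: 0, 9, 4, 0, 1; Σd² = 14
ρ = 1 − 6·14/(5·24) = 1 − 84/120 = 0.300

0.300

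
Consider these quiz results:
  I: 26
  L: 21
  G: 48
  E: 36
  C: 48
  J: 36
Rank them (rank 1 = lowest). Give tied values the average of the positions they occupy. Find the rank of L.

1

Sorted (ascending): 21, 26, 36, 36, 48, 48
The 2 values of 36 occupy positions 3–4 → average rank (3+4)/2 = 3.5.
The 2 values of 48 occupy positions 5–6 → average rank (5+6)/2 = 5.5.
L has value 21 → rank 1.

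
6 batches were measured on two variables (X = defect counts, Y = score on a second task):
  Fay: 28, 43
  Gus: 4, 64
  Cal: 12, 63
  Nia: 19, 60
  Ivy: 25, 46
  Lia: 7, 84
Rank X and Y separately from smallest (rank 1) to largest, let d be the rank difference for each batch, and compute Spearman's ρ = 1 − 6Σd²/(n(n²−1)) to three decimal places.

-0.943

Ranks of variable 1: 6, 1, 3, 4, 5, 2
Ranks of variable 2: 1, 5, 4, 3, 2, 6
d = r₁ − r₂: 5, -4, -1, 1, 3, -4
d²: 25, 16, 1, 1, 9, 16; Σd² = 68
ρ = 1 − 6·68/(6·35) = 1 − 408/210 = -0.943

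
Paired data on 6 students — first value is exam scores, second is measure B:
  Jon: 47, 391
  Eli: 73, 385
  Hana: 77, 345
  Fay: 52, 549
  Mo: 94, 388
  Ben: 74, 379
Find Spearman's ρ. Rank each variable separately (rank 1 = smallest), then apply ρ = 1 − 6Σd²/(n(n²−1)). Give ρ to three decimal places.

Ranks of variable 1: 1, 3, 5, 2, 6, 4
Ranks of variable 2: 5, 3, 1, 6, 4, 2
d = r₁ − r₂: -4, 0, 4, -4, 2, 2
d²: 16, 0, 16, 16, 4, 4; Σd² = 56
ρ = 1 − 6·56/(6·35) = 1 − 336/210 = -0.600

-0.600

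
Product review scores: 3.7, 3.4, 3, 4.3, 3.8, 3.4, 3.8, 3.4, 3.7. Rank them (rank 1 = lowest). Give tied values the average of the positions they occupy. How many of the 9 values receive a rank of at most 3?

Sorted (ascending): 3, 3.4, 3.4, 3.4, 3.7, 3.7, 3.8, 3.8, 4.3
The 3 values of 3.4 occupy positions 2–4 → average rank 3.
The 2 values of 3.7 occupy positions 5–6 → average rank (5+6)/2 = 5.5.
The 2 values of 3.8 occupy positions 7–8 → average rank (7+8)/2 = 7.5.
Ranks ≤ 3: {1, 3, 3, 3} → 4 values.

4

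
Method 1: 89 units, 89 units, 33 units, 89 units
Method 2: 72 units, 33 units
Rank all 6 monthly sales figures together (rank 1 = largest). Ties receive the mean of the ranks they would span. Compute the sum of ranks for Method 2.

9.5

Sorted (descending): 89, 89, 89, 72, 33, 33
The 3 values of 89 occupy positions 1–3 → average rank 2.
The 2 values of 33 occupy positions 5–6 → average rank (5+6)/2 = 5.5.
Method 2 values → pooled ranks: 72→4, 33→5.5
Rank sum = 4 + 5.5 = 9.5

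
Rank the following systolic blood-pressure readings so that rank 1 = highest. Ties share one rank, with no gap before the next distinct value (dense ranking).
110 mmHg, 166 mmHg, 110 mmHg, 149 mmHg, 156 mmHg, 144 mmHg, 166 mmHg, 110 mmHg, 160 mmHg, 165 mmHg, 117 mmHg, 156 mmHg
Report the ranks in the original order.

Sorted (descending): 166, 166, 165, 160, 156, 156, 149, 144, 117, 110, 110, 110
The 2 values of 166 share dense rank 1.
The 2 values of 156 share dense rank 4.
The 3 values of 110 share dense rank 8.
Remaining distinct values take the next consecutive integers.

8, 1, 8, 5, 4, 6, 1, 8, 3, 2, 7, 4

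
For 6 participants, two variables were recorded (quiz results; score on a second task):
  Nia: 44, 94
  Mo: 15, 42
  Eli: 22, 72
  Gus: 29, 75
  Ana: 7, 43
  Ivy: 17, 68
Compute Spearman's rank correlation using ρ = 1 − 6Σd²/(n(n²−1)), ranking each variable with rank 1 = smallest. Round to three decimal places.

0.943

Ranks of variable 1: 6, 2, 4, 5, 1, 3
Ranks of variable 2: 6, 1, 4, 5, 2, 3
d = r₁ − r₂: 0, 1, 0, 0, -1, 0
d²: 0, 1, 0, 0, 1, 0; Σd² = 2
ρ = 1 − 6·2/(6·35) = 1 − 12/210 = 0.943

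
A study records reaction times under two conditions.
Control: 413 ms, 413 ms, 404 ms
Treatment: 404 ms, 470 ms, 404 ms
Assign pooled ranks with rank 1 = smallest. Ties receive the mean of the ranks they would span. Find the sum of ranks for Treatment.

10

Sorted (ascending): 404, 404, 404, 413, 413, 470
The 3 values of 404 occupy positions 1–3 → average rank 2.
The 2 values of 413 occupy positions 4–5 → average rank (4+5)/2 = 4.5.
Treatment values → pooled ranks: 404→2, 470→6, 404→2
Rank sum = 2 + 6 + 2 = 10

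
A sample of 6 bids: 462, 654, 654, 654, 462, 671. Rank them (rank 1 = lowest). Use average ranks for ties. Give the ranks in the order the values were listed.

Sorted (ascending): 462, 462, 654, 654, 654, 671
The 2 values of 462 occupy positions 1–2 → average rank (1+2)/2 = 1.5.
The 3 values of 654 occupy positions 3–5 → average rank 4.

1.5, 4, 4, 4, 1.5, 6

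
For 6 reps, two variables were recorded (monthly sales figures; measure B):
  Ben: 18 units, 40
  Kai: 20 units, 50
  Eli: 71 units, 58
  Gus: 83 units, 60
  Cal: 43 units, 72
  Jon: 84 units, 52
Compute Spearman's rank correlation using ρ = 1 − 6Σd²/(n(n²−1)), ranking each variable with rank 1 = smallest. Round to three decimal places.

0.486

Ranks of variable 1: 1, 2, 4, 5, 3, 6
Ranks of variable 2: 1, 2, 4, 5, 6, 3
d = r₁ − r₂: 0, 0, 0, 0, -3, 3
d²: 0, 0, 0, 0, 9, 9; Σd² = 18
ρ = 1 − 6·18/(6·35) = 1 − 108/210 = 0.486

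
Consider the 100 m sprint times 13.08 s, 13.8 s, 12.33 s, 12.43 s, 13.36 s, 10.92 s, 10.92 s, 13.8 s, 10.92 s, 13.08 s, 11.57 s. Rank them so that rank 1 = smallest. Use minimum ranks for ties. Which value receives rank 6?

12.43

Sorted (ascending): 10.92, 10.92, 10.92, 11.57, 12.33, 12.43, 13.08, 13.08, 13.36, 13.8, 13.8
The 3 values of 10.92 occupy positions 1–3 → each gets rank 1.
The 2 values of 13.08 occupy positions 7–8 → each gets rank 7.
The 2 values of 13.8 occupy positions 10–11 → each gets rank 10.
Rank 6 → value 12.43.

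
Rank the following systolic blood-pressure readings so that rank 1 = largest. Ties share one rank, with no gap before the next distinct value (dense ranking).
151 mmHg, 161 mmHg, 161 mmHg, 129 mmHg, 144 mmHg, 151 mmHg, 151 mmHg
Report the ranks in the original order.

Sorted (descending): 161, 161, 151, 151, 151, 144, 129
The 2 values of 161 share dense rank 1.
The 3 values of 151 share dense rank 2.
Remaining distinct values take the next consecutive integers.

2, 1, 1, 4, 3, 2, 2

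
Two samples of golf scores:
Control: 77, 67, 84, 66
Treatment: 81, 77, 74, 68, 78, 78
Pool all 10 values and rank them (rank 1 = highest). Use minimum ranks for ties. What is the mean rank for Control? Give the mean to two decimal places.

Sorted (descending): 84, 81, 78, 78, 77, 77, 74, 68, 67, 66
The 2 values of 78 occupy positions 3–4 → each gets rank 3.
The 2 values of 77 occupy positions 5–6 → each gets rank 5.
Control values → pooled ranks: 77→5, 67→9, 84→1, 66→10
Mean rank = (5 + 9 + 1 + 10) / 4 = 6.25

6.25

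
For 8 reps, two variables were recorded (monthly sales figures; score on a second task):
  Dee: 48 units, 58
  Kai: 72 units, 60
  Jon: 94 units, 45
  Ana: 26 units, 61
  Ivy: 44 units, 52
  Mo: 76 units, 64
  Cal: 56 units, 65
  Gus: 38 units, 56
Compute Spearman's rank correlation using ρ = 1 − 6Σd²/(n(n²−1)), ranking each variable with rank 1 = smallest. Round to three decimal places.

Ranks of variable 1: 4, 6, 8, 1, 3, 7, 5, 2
Ranks of variable 2: 4, 5, 1, 6, 2, 7, 8, 3
d = r₁ − r₂: 0, 1, 7, -5, 1, 0, -3, -1
d²: 0, 1, 49, 25, 1, 0, 9, 1; Σd² = 86
ρ = 1 − 6·86/(8·63) = 1 − 516/504 = -0.024

-0.024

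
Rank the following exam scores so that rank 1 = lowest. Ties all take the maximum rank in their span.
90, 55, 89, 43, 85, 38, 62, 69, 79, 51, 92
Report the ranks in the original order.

Sorted (ascending): 38, 43, 51, 55, 62, 69, 79, 85, 89, 90, 92
No ties — each value takes its position as its rank.

10, 4, 9, 2, 8, 1, 5, 6, 7, 3, 11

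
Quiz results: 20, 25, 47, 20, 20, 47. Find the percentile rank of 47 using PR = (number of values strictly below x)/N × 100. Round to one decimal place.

66.7

N = 6.
Strictly below 47: 4. Equal to 47: 2.
PR = 4/6 × 100 = 66.7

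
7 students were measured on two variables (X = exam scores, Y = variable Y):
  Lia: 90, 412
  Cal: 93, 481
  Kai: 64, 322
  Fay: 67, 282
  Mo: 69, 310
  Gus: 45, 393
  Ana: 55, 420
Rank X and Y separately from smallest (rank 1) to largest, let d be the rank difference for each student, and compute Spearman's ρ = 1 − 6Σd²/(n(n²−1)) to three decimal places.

0.214

Ranks of variable 1: 6, 7, 3, 4, 5, 1, 2
Ranks of variable 2: 5, 7, 3, 1, 2, 4, 6
d = r₁ − r₂: 1, 0, 0, 3, 3, -3, -4
d²: 1, 0, 0, 9, 9, 9, 16; Σd² = 44
ρ = 1 − 6·44/(7·48) = 1 − 264/336 = 0.214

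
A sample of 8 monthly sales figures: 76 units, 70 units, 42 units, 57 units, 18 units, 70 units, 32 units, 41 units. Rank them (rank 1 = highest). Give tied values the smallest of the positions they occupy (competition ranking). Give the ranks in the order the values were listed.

Sorted (descending): 76, 70, 70, 57, 42, 41, 32, 18
The 2 values of 70 occupy positions 2–3 → each gets rank 2.

1, 2, 5, 4, 8, 2, 7, 6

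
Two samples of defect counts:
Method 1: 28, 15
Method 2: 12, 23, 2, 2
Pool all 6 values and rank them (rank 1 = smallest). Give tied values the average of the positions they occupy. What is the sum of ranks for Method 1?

Sorted (ascending): 2, 2, 12, 15, 23, 28
The 2 values of 2 occupy positions 1–2 → average rank (1+2)/2 = 1.5.
Method 1 values → pooled ranks: 28→6, 15→4
Rank sum = 6 + 4 = 10

10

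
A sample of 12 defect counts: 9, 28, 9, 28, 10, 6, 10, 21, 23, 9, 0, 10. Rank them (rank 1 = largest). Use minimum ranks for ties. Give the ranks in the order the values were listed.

8, 1, 8, 1, 5, 11, 5, 4, 3, 8, 12, 5

Sorted (descending): 28, 28, 23, 21, 10, 10, 10, 9, 9, 9, 6, 0
The 2 values of 28 occupy positions 1–2 → each gets rank 1.
The 3 values of 10 occupy positions 5–7 → each gets rank 5.
The 3 values of 9 occupy positions 8–10 → each gets rank 8.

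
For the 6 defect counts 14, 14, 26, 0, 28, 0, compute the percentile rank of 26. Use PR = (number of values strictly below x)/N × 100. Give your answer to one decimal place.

N = 6.
Strictly below 26: 4. Equal to 26: 1.
PR = 4/6 × 100 = 66.7

66.7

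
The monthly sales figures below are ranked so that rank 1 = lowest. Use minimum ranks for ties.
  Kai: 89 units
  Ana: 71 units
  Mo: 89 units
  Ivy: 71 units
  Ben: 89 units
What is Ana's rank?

1

Sorted (ascending): 71, 71, 89, 89, 89
The 2 values of 71 occupy positions 1–2 → each gets rank 1.
The 3 values of 89 occupy positions 3–5 → each gets rank 3.
Ana has value 71 units → rank 1.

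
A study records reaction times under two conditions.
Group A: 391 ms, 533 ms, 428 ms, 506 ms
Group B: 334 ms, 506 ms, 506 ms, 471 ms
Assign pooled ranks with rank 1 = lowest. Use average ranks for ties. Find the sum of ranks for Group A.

19

Sorted (ascending): 334, 391, 428, 471, 506, 506, 506, 533
The 3 values of 506 occupy positions 5–7 → average rank 6.
Group A values → pooled ranks: 391→2, 533→8, 428→3, 506→6
Rank sum = 2 + 8 + 3 + 6 = 19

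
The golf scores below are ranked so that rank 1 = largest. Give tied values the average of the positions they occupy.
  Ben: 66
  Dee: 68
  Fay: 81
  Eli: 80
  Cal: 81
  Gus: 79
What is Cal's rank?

1.5

Sorted (descending): 81, 81, 80, 79, 68, 66
The 2 values of 81 occupy positions 1–2 → average rank (1+2)/2 = 1.5.
Cal has value 81 → rank 1.5.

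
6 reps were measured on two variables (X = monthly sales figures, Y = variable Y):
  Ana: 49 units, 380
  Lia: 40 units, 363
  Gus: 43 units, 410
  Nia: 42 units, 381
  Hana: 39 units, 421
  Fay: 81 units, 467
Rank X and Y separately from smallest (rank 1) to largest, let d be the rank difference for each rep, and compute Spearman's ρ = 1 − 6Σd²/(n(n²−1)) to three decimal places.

0.257

Ranks of variable 1: 5, 2, 4, 3, 1, 6
Ranks of variable 2: 2, 1, 4, 3, 5, 6
d = r₁ − r₂: 3, 1, 0, 0, -4, 0
d²: 9, 1, 0, 0, 16, 0; Σd² = 26
ρ = 1 − 6·26/(6·35) = 1 − 156/210 = 0.257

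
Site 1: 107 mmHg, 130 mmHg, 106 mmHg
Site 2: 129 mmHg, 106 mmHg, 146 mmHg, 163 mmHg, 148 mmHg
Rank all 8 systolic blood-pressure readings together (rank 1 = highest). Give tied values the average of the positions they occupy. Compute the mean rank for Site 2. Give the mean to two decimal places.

3.70

Sorted (descending): 163, 148, 146, 130, 129, 107, 106, 106
The 2 values of 106 occupy positions 7–8 → average rank (7+8)/2 = 7.5.
Site 2 values → pooled ranks: 129→5, 106→7.5, 146→3, 163→1, 148→2
Mean rank = (5 + 7.5 + 3 + 1 + 2) / 5 = 3.70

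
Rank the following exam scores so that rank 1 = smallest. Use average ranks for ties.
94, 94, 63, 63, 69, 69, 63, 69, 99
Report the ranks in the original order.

7.5, 7.5, 2, 2, 5, 5, 2, 5, 9

Sorted (ascending): 63, 63, 63, 69, 69, 69, 94, 94, 99
The 3 values of 63 occupy positions 1–3 → average rank 2.
The 3 values of 69 occupy positions 4–6 → average rank 5.
The 2 values of 94 occupy positions 7–8 → average rank (7+8)/2 = 7.5.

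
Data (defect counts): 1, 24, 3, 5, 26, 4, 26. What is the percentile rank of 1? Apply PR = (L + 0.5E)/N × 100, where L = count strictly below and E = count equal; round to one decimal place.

7.1

N = 7.
Strictly below 1: 0. Equal to 1: 1.
PR = (0 + 0.5·1)/7 × 100 = 7.1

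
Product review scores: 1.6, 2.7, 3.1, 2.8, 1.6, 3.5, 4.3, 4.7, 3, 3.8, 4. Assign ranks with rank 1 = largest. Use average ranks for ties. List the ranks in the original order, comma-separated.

Sorted (descending): 4.7, 4.3, 4, 3.8, 3.5, 3.1, 3, 2.8, 2.7, 1.6, 1.6
The 2 values of 1.6 occupy positions 10–11 → average rank (10+11)/2 = 10.5.

10.5, 9, 6, 8, 10.5, 5, 2, 1, 7, 4, 3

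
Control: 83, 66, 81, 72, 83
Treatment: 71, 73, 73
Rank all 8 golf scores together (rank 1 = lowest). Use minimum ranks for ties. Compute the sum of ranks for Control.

24

Sorted (ascending): 66, 71, 72, 73, 73, 81, 83, 83
The 2 values of 73 occupy positions 4–5 → each gets rank 4.
The 2 values of 83 occupy positions 7–8 → each gets rank 7.
Control values → pooled ranks: 83→7, 66→1, 81→6, 72→3, 83→7
Rank sum = 7 + 1 + 6 + 3 + 7 = 24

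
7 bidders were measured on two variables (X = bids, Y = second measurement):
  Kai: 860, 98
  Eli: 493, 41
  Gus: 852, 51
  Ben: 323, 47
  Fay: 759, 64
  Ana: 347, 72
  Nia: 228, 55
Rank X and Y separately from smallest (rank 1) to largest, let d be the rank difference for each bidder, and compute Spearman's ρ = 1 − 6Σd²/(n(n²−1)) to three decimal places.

Ranks of variable 1: 7, 4, 6, 2, 5, 3, 1
Ranks of variable 2: 7, 1, 3, 2, 5, 6, 4
d = r₁ − r₂: 0, 3, 3, 0, 0, -3, -3
d²: 0, 9, 9, 0, 0, 9, 9; Σd² = 36
ρ = 1 − 6·36/(7·48) = 1 − 216/336 = 0.357

0.357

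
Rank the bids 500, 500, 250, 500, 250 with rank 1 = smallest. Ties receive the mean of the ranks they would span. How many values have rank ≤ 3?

Sorted (ascending): 250, 250, 500, 500, 500
The 2 values of 250 occupy positions 1–2 → average rank (1+2)/2 = 1.5.
The 3 values of 500 occupy positions 3–5 → average rank 4.
Ranks ≤ 3: {1.5, 1.5} → 2 values.

2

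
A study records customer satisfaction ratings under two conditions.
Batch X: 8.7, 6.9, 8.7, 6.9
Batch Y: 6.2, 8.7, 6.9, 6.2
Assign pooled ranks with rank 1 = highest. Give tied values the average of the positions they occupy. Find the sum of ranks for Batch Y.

22

Sorted (descending): 8.7, 8.7, 8.7, 6.9, 6.9, 6.9, 6.2, 6.2
The 3 values of 8.7 occupy positions 1–3 → average rank 2.
The 3 values of 6.9 occupy positions 4–6 → average rank 5.
The 2 values of 6.2 occupy positions 7–8 → average rank (7+8)/2 = 7.5.
Batch Y values → pooled ranks: 6.2→7.5, 8.7→2, 6.9→5, 6.2→7.5
Rank sum = 7.5 + 2 + 5 + 7.5 = 22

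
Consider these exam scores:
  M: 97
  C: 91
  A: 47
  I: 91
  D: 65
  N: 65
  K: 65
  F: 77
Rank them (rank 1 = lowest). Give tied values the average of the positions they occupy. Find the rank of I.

6.5

Sorted (ascending): 47, 65, 65, 65, 77, 91, 91, 97
The 3 values of 65 occupy positions 2–4 → average rank 3.
The 2 values of 91 occupy positions 6–7 → average rank (6+7)/2 = 6.5.
I has value 91 → rank 6.5.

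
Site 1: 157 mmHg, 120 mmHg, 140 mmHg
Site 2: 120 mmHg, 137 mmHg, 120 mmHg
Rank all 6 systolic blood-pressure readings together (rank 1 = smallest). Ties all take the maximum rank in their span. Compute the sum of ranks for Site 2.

10

Sorted (ascending): 120, 120, 120, 137, 140, 157
The 3 values of 120 occupy positions 1–3 → each gets rank 3.
Site 2 values → pooled ranks: 120→3, 137→4, 120→3
Rank sum = 3 + 4 + 3 = 10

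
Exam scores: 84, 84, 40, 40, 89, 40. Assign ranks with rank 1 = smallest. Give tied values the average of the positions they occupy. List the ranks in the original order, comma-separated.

4.5, 4.5, 2, 2, 6, 2

Sorted (ascending): 40, 40, 40, 84, 84, 89
The 3 values of 40 occupy positions 1–3 → average rank 2.
The 2 values of 84 occupy positions 4–5 → average rank (4+5)/2 = 4.5.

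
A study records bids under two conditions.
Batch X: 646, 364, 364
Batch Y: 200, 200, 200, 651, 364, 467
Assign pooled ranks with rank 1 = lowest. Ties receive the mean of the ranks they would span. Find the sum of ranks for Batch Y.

27

Sorted (ascending): 200, 200, 200, 364, 364, 364, 467, 646, 651
The 3 values of 200 occupy positions 1–3 → average rank 2.
The 3 values of 364 occupy positions 4–6 → average rank 5.
Batch Y values → pooled ranks: 200→2, 200→2, 200→2, 651→9, 364→5, 467→7
Rank sum = 2 + 2 + 2 + 9 + 5 + 7 = 27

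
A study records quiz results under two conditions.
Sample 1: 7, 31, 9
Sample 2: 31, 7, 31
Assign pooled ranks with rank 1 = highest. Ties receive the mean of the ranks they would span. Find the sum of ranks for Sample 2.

9.5

Sorted (descending): 31, 31, 31, 9, 7, 7
The 3 values of 31 occupy positions 1–3 → average rank 2.
The 2 values of 7 occupy positions 5–6 → average rank (5+6)/2 = 5.5.
Sample 2 values → pooled ranks: 31→2, 7→5.5, 31→2
Rank sum = 2 + 5.5 + 2 = 9.5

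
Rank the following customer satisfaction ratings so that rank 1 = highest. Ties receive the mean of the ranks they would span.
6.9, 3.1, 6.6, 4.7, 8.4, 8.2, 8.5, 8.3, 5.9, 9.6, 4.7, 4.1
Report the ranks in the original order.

Sorted (descending): 9.6, 8.5, 8.4, 8.3, 8.2, 6.9, 6.6, 5.9, 4.7, 4.7, 4.1, 3.1
The 2 values of 4.7 occupy positions 9–10 → average rank (9+10)/2 = 9.5.

6, 12, 7, 9.5, 3, 5, 2, 4, 8, 1, 9.5, 11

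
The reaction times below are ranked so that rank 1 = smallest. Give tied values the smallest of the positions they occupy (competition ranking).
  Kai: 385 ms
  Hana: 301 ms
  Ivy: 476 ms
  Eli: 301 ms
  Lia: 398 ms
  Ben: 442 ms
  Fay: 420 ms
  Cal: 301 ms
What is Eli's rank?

Sorted (ascending): 301, 301, 301, 385, 398, 420, 442, 476
The 3 values of 301 occupy positions 1–3 → each gets rank 1.
Eli has value 301 ms → rank 1.

1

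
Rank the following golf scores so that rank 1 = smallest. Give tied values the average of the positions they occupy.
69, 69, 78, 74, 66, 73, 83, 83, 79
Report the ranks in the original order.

2.5, 2.5, 6, 5, 1, 4, 8.5, 8.5, 7

Sorted (ascending): 66, 69, 69, 73, 74, 78, 79, 83, 83
The 2 values of 69 occupy positions 2–3 → average rank (2+3)/2 = 2.5.
The 2 values of 83 occupy positions 8–9 → average rank (8+9)/2 = 8.5.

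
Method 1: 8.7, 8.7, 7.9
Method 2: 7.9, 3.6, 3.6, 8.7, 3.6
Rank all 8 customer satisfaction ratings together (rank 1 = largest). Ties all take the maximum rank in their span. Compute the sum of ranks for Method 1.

11

Sorted (descending): 8.7, 8.7, 8.7, 7.9, 7.9, 3.6, 3.6, 3.6
The 3 values of 8.7 occupy positions 1–3 → each gets rank 3.
The 2 values of 7.9 occupy positions 4–5 → each gets rank 5.
The 3 values of 3.6 occupy positions 6–8 → each gets rank 8.
Method 1 values → pooled ranks: 8.7→3, 8.7→3, 7.9→5
Rank sum = 3 + 3 + 5 = 11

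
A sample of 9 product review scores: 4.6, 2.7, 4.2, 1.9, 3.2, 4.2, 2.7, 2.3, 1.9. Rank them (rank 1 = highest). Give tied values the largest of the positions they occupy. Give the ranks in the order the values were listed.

1, 6, 3, 9, 4, 3, 6, 7, 9

Sorted (descending): 4.6, 4.2, 4.2, 3.2, 2.7, 2.7, 2.3, 1.9, 1.9
The 2 values of 4.2 occupy positions 2–3 → each gets rank 3.
The 2 values of 2.7 occupy positions 5–6 → each gets rank 6.
The 2 values of 1.9 occupy positions 8–9 → each gets rank 9.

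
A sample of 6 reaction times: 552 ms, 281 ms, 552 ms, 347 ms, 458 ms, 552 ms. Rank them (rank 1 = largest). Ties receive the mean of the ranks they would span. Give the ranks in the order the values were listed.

Sorted (descending): 552, 552, 552, 458, 347, 281
The 3 values of 552 occupy positions 1–3 → average rank 2.

2, 6, 2, 5, 4, 2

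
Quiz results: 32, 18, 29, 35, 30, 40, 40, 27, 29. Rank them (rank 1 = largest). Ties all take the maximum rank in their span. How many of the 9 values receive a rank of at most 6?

5

Sorted (descending): 40, 40, 35, 32, 30, 29, 29, 27, 18
The 2 values of 40 occupy positions 1–2 → each gets rank 2.
The 2 values of 29 occupy positions 6–7 → each gets rank 7.
Ranks ≤ 6: {2, 2, 3, 4, 5} → 5 values.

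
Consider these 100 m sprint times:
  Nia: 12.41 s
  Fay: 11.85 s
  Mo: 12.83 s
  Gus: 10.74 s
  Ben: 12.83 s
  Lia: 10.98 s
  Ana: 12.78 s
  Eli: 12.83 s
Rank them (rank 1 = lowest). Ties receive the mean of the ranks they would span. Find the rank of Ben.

Sorted (ascending): 10.74, 10.98, 11.85, 12.41, 12.78, 12.83, 12.83, 12.83
The 3 values of 12.83 occupy positions 6–8 → average rank 7.
Ben has value 12.83 s → rank 7.

7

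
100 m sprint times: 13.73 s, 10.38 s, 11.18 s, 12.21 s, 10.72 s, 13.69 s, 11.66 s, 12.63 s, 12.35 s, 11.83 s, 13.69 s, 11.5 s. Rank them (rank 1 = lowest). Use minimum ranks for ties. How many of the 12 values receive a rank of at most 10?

11

Sorted (ascending): 10.38, 10.72, 11.18, 11.5, 11.66, 11.83, 12.21, 12.35, 12.63, 13.69, 13.69, 13.73
The 2 values of 13.69 occupy positions 10–11 → each gets rank 10.
Ranks ≤ 10: {1, 2, 3, 4, 5, 6, 7, 8, 9, 10, 10} → 11 values.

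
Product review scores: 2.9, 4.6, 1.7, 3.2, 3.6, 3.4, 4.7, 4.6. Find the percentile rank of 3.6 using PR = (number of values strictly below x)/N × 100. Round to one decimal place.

N = 8.
Strictly below 3.6: 4. Equal to 3.6: 1.
PR = 4/8 × 100 = 50.0

50.0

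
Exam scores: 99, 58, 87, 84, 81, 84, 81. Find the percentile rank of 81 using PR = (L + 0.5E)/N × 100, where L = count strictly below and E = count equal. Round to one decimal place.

28.6

N = 7.
Strictly below 81: 1. Equal to 81: 2.
PR = (1 + 0.5·2)/7 × 100 = 28.6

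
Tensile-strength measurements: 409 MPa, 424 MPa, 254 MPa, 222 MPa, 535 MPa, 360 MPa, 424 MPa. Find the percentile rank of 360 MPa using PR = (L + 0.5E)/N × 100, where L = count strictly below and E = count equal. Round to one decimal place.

35.7

N = 7.
Strictly below 360: 2. Equal to 360: 1.
PR = (2 + 0.5·1)/7 × 100 = 35.7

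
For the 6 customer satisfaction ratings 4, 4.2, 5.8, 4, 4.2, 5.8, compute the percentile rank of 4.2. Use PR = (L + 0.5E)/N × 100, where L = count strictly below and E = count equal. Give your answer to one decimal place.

50.0

N = 6.
Strictly below 4.2: 2. Equal to 4.2: 2.
PR = (2 + 0.5·2)/6 × 100 = 50.0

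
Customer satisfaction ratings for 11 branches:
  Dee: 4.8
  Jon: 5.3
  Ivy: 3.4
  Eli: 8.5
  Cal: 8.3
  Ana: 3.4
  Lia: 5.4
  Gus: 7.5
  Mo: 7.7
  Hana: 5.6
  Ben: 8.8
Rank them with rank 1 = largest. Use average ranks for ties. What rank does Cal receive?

Sorted (descending): 8.8, 8.5, 8.3, 7.7, 7.5, 5.6, 5.4, 5.3, 4.8, 3.4, 3.4
The 2 values of 3.4 occupy positions 10–11 → average rank (10+11)/2 = 10.5.
Cal has value 8.3 → rank 3.

3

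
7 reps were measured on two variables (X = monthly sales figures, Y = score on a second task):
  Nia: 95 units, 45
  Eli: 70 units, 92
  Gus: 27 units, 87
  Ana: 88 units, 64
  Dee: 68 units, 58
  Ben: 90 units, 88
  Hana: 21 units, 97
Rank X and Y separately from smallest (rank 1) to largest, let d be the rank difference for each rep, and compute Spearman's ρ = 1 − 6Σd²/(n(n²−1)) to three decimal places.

-0.536

Ranks of variable 1: 7, 4, 2, 5, 3, 6, 1
Ranks of variable 2: 1, 6, 4, 3, 2, 5, 7
d = r₁ − r₂: 6, -2, -2, 2, 1, 1, -6
d²: 36, 4, 4, 4, 1, 1, 36; Σd² = 86
ρ = 1 − 6·86/(7·48) = 1 − 516/336 = -0.536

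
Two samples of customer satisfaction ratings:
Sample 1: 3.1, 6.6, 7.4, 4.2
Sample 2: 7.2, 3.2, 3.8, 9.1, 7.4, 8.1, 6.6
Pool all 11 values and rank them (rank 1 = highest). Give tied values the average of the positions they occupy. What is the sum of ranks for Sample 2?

Sorted (descending): 9.1, 8.1, 7.4, 7.4, 7.2, 6.6, 6.6, 4.2, 3.8, 3.2, 3.1
The 2 values of 7.4 occupy positions 3–4 → average rank (3+4)/2 = 3.5.
The 2 values of 6.6 occupy positions 6–7 → average rank (6+7)/2 = 6.5.
Sample 2 values → pooled ranks: 7.2→5, 3.2→10, 3.8→9, 9.1→1, 7.4→3.5, 8.1→2, 6.6→6.5
Rank sum = 5 + 10 + 9 + 1 + 3.5 + 2 + 6.5 = 37

37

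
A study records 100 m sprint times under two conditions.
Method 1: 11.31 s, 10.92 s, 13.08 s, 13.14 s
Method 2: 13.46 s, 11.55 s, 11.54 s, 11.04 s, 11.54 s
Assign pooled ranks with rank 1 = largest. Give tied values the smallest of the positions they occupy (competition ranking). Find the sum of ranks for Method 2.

23

Sorted (descending): 13.46, 13.14, 13.08, 11.55, 11.54, 11.54, 11.31, 11.04, 10.92
The 2 values of 11.54 occupy positions 5–6 → each gets rank 5.
Method 2 values → pooled ranks: 13.46→1, 11.55→4, 11.54→5, 11.04→8, 11.54→5
Rank sum = 1 + 4 + 5 + 8 + 5 = 23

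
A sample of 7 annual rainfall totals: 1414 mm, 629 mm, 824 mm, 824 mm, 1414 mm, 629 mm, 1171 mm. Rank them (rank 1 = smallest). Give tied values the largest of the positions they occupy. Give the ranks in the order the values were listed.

Sorted (ascending): 629, 629, 824, 824, 1171, 1414, 1414
The 2 values of 629 occupy positions 1–2 → each gets rank 2.
The 2 values of 824 occupy positions 3–4 → each gets rank 4.
The 2 values of 1414 occupy positions 6–7 → each gets rank 7.

7, 2, 4, 4, 7, 2, 5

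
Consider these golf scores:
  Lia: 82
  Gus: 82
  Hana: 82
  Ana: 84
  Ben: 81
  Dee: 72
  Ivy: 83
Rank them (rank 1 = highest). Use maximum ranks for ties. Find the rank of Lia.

Sorted (descending): 84, 83, 82, 82, 82, 81, 72
The 3 values of 82 occupy positions 3–5 → each gets rank 5.
Lia has value 82 → rank 5.

5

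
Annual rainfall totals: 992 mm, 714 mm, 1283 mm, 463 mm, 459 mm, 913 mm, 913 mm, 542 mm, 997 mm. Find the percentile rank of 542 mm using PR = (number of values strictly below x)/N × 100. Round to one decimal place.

N = 9.
Strictly below 542: 2. Equal to 542: 1.
PR = 2/9 × 100 = 22.2

22.2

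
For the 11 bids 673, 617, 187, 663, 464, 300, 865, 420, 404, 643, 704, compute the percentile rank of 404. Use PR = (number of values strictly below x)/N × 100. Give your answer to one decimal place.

N = 11.
Strictly below 404: 2. Equal to 404: 1.
PR = 2/11 × 100 = 18.2

18.2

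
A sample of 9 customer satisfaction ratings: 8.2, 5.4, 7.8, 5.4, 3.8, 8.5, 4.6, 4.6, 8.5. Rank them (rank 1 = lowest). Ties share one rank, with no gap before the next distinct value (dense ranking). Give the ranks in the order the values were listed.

Sorted (ascending): 3.8, 4.6, 4.6, 5.4, 5.4, 7.8, 8.2, 8.5, 8.5
The 2 values of 4.6 share dense rank 2.
The 2 values of 5.4 share dense rank 3.
The 2 values of 8.5 share dense rank 6.
Remaining distinct values take the next consecutive integers.

5, 3, 4, 3, 1, 6, 2, 2, 6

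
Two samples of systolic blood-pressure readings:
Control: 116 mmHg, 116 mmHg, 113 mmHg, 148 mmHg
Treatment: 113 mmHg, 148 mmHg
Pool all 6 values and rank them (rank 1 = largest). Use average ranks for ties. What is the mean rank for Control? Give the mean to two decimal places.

3.50

Sorted (descending): 148, 148, 116, 116, 113, 113
The 2 values of 148 occupy positions 1–2 → average rank (1+2)/2 = 1.5.
The 2 values of 116 occupy positions 3–4 → average rank (3+4)/2 = 3.5.
The 2 values of 113 occupy positions 5–6 → average rank (5+6)/2 = 5.5.
Control values → pooled ranks: 116→3.5, 116→3.5, 113→5.5, 148→1.5
Mean rank = (3.5 + 3.5 + 5.5 + 1.5) / 4 = 3.50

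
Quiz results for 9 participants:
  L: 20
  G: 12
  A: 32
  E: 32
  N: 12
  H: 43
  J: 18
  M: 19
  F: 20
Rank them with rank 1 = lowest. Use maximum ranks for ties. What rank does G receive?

Sorted (ascending): 12, 12, 18, 19, 20, 20, 32, 32, 43
The 2 values of 12 occupy positions 1–2 → each gets rank 2.
The 2 values of 20 occupy positions 5–6 → each gets rank 6.
The 2 values of 32 occupy positions 7–8 → each gets rank 8.
G has value 12 → rank 2.

2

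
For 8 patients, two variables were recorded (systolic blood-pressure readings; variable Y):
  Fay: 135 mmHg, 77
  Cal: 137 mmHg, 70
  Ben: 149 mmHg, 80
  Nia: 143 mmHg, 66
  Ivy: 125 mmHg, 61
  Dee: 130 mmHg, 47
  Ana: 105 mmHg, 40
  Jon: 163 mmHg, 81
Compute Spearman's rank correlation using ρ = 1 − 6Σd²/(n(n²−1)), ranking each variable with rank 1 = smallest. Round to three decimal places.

0.881

Ranks of variable 1: 4, 5, 7, 6, 2, 3, 1, 8
Ranks of variable 2: 6, 5, 7, 4, 3, 2, 1, 8
d = r₁ − r₂: -2, 0, 0, 2, -1, 1, 0, 0
d²: 4, 0, 0, 4, 1, 1, 0, 0; Σd² = 10
ρ = 1 − 6·10/(8·63) = 1 − 60/504 = 0.881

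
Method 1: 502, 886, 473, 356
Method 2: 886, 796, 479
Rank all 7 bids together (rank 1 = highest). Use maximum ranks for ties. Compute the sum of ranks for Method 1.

Sorted (descending): 886, 886, 796, 502, 479, 473, 356
The 2 values of 886 occupy positions 1–2 → each gets rank 2.
Method 1 values → pooled ranks: 502→4, 886→2, 473→6, 356→7
Rank sum = 4 + 2 + 6 + 7 = 19

19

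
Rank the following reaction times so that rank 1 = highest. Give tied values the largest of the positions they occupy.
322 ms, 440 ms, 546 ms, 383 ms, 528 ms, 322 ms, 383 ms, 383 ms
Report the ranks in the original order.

Sorted (descending): 546, 528, 440, 383, 383, 383, 322, 322
The 3 values of 383 occupy positions 4–6 → each gets rank 6.
The 2 values of 322 occupy positions 7–8 → each gets rank 8.

8, 3, 1, 6, 2, 8, 6, 6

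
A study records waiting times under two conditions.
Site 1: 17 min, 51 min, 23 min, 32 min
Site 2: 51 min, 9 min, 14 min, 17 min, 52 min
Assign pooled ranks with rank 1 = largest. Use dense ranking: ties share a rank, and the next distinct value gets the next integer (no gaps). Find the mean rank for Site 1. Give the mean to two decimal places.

3.50

Sorted (descending): 52, 51, 51, 32, 23, 17, 17, 14, 9
The 2 values of 51 share dense rank 2.
The 2 values of 17 share dense rank 5.
Remaining distinct values take the next consecutive integers.
Site 1 values → pooled ranks: 17→5, 51→2, 23→4, 32→3
Mean rank = (5 + 2 + 4 + 3) / 4 = 3.50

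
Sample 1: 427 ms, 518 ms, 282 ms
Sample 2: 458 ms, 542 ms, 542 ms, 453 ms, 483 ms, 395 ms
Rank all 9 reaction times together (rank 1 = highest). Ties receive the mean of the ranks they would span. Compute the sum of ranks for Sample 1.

19

Sorted (descending): 542, 542, 518, 483, 458, 453, 427, 395, 282
The 2 values of 542 occupy positions 1–2 → average rank (1+2)/2 = 1.5.
Sample 1 values → pooled ranks: 427→7, 518→3, 282→9
Rank sum = 7 + 3 + 9 = 19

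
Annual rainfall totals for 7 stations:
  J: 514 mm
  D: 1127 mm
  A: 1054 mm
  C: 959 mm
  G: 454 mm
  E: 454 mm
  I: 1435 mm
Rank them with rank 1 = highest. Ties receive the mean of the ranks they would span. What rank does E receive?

Sorted (descending): 1435, 1127, 1054, 959, 514, 454, 454
The 2 values of 454 occupy positions 6–7 → average rank (6+7)/2 = 6.5.
E has value 454 mm → rank 6.5.

6.5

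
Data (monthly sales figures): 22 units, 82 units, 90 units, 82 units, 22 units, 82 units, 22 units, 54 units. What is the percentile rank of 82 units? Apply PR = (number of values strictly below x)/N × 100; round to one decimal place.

50.0

N = 8.
Strictly below 82: 4. Equal to 82: 3.
PR = 4/8 × 100 = 50.0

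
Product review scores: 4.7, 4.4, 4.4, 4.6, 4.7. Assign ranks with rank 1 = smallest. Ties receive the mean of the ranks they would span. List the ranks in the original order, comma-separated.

4.5, 1.5, 1.5, 3, 4.5

Sorted (ascending): 4.4, 4.4, 4.6, 4.7, 4.7
The 2 values of 4.4 occupy positions 1–2 → average rank (1+2)/2 = 1.5.
The 2 values of 4.7 occupy positions 4–5 → average rank (4+5)/2 = 4.5.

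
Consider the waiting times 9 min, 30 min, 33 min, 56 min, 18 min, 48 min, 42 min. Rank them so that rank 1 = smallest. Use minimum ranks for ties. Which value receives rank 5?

Sorted (ascending): 9, 18, 30, 33, 42, 48, 56
No ties — each value takes its position as its rank.
Rank 5 → value 42.

42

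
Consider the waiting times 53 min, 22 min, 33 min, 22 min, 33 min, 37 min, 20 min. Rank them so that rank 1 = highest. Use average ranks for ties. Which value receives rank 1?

53

Sorted (descending): 53, 37, 33, 33, 22, 22, 20
The 2 values of 33 occupy positions 3–4 → average rank (3+4)/2 = 3.5.
The 2 values of 22 occupy positions 5–6 → average rank (5+6)/2 = 5.5.
Rank 1 → value 53.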